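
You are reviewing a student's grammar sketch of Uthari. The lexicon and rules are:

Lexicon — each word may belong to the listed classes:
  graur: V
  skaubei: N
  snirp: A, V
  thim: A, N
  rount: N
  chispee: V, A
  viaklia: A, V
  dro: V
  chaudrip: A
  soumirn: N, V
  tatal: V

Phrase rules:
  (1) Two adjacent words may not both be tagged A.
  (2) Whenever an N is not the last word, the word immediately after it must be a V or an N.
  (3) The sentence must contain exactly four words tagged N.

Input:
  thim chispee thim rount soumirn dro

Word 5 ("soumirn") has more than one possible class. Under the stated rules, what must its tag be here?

N

Candidates per position — 1:thim {A,N}; 2:chispee {V,A}; 3:thim {A,N}; 4:rount {N}; 5:soumirn {N,V}; 6:dro {V}.
Position 1: A is ruled out by rule 3; that leaves N.
Position 2: A is ruled out by rule 2; that leaves V.
Position 3: A is ruled out by rule 3; that leaves N.
Position 5: V is ruled out by rule 3; that leaves N.
So the tagging must be: N V N N N V.
Checking: rule 1 ✓; rule 2 ✓; rule 3 ✓.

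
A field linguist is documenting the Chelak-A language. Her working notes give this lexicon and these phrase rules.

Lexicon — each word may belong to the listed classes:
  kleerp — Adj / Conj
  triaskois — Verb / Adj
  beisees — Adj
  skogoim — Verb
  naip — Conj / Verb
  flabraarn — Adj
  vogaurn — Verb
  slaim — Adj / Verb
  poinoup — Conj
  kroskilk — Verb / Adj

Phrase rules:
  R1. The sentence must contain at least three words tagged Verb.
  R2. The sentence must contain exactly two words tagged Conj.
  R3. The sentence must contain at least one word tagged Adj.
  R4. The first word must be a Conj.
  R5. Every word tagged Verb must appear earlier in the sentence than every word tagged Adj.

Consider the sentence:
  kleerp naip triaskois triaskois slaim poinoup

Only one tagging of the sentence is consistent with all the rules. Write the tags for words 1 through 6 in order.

Candidates per position — 1:kleerp {Adj,Conj}; 2:naip {Conj,Verb}; 3:triaskois {Verb,Adj}; 4:triaskois {Verb,Adj}; 5:slaim {Adj,Verb}; 6:poinoup {Conj}.
Position 1: tagging it Adj would leave rule 4 unsatisfiable, so it must be Conj.
Position 2: tagging it Conj would leave rule 2 unsatisfiable, so it must be Verb.
The remaining ambiguous positions (3, 4, 5) are resolved jointly — only one combination satisfies every rule.
The only consistent sequence is: Conj Verb Verb Verb Adj Conj.
Verifying each rule — rule 1 ✓; rule 2 ✓; rule 3 ✓; rule 4 ✓; rule 5 ✓.

Conj Verb Verb Verb Adj Conj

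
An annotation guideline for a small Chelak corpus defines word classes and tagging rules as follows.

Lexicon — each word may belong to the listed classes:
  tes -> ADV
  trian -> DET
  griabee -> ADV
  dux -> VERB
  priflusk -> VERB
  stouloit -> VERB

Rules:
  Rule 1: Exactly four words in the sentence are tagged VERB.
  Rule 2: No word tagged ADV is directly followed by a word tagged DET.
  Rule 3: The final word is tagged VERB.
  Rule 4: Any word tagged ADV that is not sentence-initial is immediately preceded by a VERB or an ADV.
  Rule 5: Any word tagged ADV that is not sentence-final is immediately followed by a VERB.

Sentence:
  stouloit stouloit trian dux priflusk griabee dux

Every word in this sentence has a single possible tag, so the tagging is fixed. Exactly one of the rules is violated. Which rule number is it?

Fixed tagging: VERB VERB DET VERB VERB ADV VERB.
Rule check: R1 fail, R2 pass, R3 pass, R4 pass, R5 pass.
Only rule 1 fails.

1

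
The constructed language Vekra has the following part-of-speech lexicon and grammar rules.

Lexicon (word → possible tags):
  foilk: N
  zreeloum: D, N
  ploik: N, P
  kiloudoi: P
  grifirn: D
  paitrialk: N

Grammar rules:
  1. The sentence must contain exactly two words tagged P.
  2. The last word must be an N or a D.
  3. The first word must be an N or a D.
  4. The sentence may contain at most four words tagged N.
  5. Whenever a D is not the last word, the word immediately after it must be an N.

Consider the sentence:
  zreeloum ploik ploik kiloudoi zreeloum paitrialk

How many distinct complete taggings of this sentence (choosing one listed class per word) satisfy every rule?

Candidates per position — 1:zreeloum {D,N}; 2:ploik {N,P}; 3:ploik {N,P}; 4:kiloudoi {P}; 5:zreeloum {D,N}; 6:paitrialk {N}.
There are 16 candidate sequences in total.
Checking each against the rules leaves 6 sequences.
Count = 6.

6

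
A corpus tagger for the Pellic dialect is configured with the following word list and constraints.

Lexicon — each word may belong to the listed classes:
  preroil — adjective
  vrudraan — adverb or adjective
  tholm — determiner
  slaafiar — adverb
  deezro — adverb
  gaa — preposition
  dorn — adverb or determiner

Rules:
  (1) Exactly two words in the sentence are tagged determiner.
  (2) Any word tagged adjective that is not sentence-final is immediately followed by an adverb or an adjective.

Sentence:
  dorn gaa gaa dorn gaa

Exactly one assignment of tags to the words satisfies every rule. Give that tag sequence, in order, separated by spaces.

Candidates per position — 1:dorn {adverb,determiner}; 2:gaa {preposition}; 3:gaa {preposition}; 4:dorn {adverb,determiner}; 5:gaa {preposition}.
Position 1: adverb is ruled out by rule 1; that leaves determiner.
Position 4: adverb is ruled out by rule 1; that leaves determiner.
So the tagging must be: determiner preposition preposition determiner preposition.
Check: rule 1 satisfied; rule 2 satisfied.

determiner preposition preposition determiner preposition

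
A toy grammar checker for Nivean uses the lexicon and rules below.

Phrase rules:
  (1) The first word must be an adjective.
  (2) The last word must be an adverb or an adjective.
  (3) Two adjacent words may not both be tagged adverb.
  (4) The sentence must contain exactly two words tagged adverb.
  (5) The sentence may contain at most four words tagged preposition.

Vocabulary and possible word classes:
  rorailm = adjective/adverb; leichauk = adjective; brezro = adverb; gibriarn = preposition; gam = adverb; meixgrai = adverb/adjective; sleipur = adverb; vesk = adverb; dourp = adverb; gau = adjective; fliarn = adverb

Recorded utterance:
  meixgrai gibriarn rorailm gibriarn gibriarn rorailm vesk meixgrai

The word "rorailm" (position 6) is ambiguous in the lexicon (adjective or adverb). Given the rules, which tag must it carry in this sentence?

Candidates per position — 1:meixgrai {adverb,adjective}; 2:gibriarn {preposition}; 3:rorailm {adjective,adverb}; 4:gibriarn {preposition}; 5:gibriarn {preposition}; 6:rorailm {adjective,adverb}; 7:vesk {adverb}; 8:meixgrai {adverb,adjective}.
Position 1: adverb is ruled out by rule 1; that leaves adjective.
Position 6: adverb is ruled out by rule 3; that leaves adjective.
Position 8: adverb is ruled out by rule 3; that leaves adjective.
Position 3: adjective is ruled out by rule 4; that leaves adverb.
The only consistent sequence is: adjective preposition adverb preposition preposition adjective adverb adjective.
Checking: rule 1 holds; rule 2 holds; rule 3 holds; rule 4 holds; rule 5 holds.

adjective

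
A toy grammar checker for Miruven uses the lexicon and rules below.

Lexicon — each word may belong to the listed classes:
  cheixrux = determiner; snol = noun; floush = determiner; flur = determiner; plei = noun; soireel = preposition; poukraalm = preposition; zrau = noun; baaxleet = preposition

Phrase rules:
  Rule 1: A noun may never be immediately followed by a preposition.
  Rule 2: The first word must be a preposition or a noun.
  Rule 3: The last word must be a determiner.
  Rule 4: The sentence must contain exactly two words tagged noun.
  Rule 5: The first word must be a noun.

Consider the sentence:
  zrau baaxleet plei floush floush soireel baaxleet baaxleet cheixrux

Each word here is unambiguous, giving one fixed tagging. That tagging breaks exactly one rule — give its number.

1

Fixed tagging: noun preposition noun determiner determiner preposition preposition preposition determiner.
Checking each rule: R1 ✗, R2 ✓, R3 ✓, R4 ✓, R5 ✓.
Only rule 1 fails.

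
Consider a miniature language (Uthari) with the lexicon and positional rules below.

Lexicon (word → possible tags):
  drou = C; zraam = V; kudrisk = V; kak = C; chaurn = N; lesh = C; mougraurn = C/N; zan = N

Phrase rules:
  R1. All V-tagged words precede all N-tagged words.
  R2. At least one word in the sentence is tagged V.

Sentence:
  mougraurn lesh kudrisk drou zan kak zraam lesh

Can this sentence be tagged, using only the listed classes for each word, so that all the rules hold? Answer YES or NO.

NO

Candidates per position — 1:mougraurn {C,N}; 2:lesh {C}; 3:kudrisk {V}; 4:drou {C}; 5:zan {N}; 6:kak {C}; 7:zraam {V}; 8:lesh {C}.
Rule 1 cannot be satisfied by any choice of tags from the lexicon.
So there is no consistent tagging.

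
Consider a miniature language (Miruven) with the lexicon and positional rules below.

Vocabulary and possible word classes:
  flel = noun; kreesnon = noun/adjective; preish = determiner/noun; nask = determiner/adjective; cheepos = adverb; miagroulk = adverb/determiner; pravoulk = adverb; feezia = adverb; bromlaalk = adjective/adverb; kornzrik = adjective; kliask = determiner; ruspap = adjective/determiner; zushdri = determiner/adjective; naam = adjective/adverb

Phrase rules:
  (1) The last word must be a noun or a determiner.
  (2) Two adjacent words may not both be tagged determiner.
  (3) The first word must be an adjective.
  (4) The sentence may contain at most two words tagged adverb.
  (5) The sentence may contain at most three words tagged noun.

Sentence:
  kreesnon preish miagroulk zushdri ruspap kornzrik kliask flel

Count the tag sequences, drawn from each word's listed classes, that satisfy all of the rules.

8

Candidates per position — 1:kreesnon {noun,adjective}; 2:preish {determiner,noun}; 3:miagroulk {adverb,determiner}; 4:zushdri {determiner,adjective}; 5:ruspap {adjective,determiner}; 6:kornzrik {adjective}; 7:kliask {determiner}; 8:flel {noun}.
There are 32 candidate sequences in total.
Checking each against the rules leaves 8 sequences.
Count = 8.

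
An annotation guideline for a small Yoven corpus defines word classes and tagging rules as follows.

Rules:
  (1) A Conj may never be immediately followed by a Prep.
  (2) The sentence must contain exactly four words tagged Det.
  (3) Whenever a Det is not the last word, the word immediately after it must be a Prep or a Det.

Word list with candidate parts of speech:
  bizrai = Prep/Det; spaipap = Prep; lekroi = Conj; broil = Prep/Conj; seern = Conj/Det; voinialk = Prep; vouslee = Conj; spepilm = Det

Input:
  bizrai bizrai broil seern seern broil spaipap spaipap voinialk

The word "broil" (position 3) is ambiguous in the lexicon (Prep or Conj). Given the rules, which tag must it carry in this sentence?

Candidates per position — 1:bizrai {Prep,Det}; 2:bizrai {Prep,Det}; 3:broil {Prep,Conj}; 4:seern {Conj,Det}; 5:seern {Conj,Det}; 6:broil {Prep,Conj}; 7:spaipap {Prep}; 8:spaipap {Prep}; 9:voinialk {Prep}.
If word 1 were Prep, no tagging could satisfy rule 2; so word 1 is Det.
If word 2 were Prep, no tagging could satisfy rule 2; so word 2 is Det.
If word 3 were Conj, no tagging could satisfy rule 3; so word 3 is Prep.
If word 4 were Conj, no tagging could satisfy rule 2; so word 4 is Det.
If word 5 were Conj, no tagging could satisfy rule 1; so word 5 is Det.
If word 6 were Conj, no tagging could satisfy rule 1; so word 6 is Prep.
The unique satisfying tagging is: Det Det Prep Det Det Prep Prep Prep Prep.
Rule-by-rule: rule 1 ok; rule 2 ok; rule 3 ok.

Prep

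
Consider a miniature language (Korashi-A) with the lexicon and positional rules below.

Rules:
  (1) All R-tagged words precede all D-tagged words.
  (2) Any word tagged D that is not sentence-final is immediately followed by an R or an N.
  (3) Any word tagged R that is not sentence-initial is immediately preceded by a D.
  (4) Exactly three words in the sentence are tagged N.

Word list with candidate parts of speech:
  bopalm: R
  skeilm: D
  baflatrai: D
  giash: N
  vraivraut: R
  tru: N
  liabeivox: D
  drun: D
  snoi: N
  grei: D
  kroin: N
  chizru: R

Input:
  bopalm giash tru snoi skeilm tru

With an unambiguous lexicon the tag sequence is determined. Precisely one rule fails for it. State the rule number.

Fixed tagging: R N N N D N.
Rule check: R1 ✓, R2 ✓, R3 ✓, R4 ✗.
Only rule 4 fails.

4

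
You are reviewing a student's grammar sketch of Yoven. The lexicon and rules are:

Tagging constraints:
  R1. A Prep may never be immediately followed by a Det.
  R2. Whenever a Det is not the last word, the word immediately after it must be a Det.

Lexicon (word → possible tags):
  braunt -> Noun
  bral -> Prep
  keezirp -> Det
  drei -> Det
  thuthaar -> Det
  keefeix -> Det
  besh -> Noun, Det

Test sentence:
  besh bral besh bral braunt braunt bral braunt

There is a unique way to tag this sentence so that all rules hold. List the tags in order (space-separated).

Candidates per position — 1:besh {Noun,Det}; 2:bral {Prep}; 3:besh {Noun,Det}; 4:bral {Prep}; 5:braunt {Noun}; 6:braunt {Noun}; 7:bral {Prep}; 8:braunt {Noun}.
At position 1, choosing Det makes rule 2 impossible to satisfy; hence Noun.
At position 3, choosing Det makes rule 1 impossible to satisfy; hence Noun.
That leaves exactly one tagging: Noun Prep Noun Prep Noun Noun Prep Noun.
Checking: rule 1 holds; rule 2 holds.

Noun Prep Noun Prep Noun Noun Prep Noun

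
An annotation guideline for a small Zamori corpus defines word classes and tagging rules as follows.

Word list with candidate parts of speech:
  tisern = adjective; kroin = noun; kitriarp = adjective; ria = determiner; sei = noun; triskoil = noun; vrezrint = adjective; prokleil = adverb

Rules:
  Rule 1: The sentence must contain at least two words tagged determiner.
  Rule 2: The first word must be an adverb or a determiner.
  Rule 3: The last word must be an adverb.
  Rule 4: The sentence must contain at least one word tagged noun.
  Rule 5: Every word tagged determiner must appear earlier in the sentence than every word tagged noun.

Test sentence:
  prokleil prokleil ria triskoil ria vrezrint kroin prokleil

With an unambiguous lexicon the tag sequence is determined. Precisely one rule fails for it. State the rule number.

5

Fixed tagging: adverb adverb determiner noun determiner adjective noun adverb.
Rule check: R1 pass, R2 pass, R3 pass, R4 pass, R5 fail.
Only rule 5 fails.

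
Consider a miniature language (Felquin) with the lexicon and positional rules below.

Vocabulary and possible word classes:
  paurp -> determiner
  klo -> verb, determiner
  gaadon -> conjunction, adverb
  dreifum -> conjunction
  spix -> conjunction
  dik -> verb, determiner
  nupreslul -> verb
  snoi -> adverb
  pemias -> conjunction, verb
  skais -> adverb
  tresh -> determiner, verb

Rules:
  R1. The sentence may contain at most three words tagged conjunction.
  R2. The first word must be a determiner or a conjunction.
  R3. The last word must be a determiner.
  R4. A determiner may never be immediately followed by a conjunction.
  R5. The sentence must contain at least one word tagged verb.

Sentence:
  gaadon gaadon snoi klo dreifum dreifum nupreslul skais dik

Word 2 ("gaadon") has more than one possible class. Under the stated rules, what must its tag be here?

adverb

Candidates per position — 1:gaadon {conjunction,adverb}; 2:gaadon {conjunction,adverb}; 3:snoi {adverb}; 4:klo {verb,determiner}; 5:dreifum {conjunction}; 6:dreifum {conjunction}; 7:nupreslul {verb}; 8:skais {adverb}; 9:dik {verb,determiner}.
If word 1 were adverb, no tagging could satisfy rule 2; so word 1 is conjunction.
If word 2 were conjunction, no tagging could satisfy rule 1; so word 2 is adverb.
If word 4 were determiner, no tagging could satisfy rule 4; so word 4 is verb.
If word 9 were verb, no tagging could satisfy rule 3; so word 9 is determiner.
The unique satisfying tagging is: conjunction adverb adverb verb conjunction conjunction verb adverb determiner.
Checking: rule 1 ok; rule 2 ok; rule 3 ok; rule 4 ok; rule 5 ok.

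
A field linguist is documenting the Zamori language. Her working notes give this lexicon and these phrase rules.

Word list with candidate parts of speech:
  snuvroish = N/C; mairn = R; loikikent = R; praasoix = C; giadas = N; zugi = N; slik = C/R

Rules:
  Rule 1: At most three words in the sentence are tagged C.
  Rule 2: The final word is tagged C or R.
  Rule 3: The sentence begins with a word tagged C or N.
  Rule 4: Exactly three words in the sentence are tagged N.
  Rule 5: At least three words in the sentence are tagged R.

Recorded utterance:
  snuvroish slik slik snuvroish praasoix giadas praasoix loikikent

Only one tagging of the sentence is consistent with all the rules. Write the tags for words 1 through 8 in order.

N R R N C N C R

Candidates per position — 1:snuvroish {N,C}; 2:slik {C,R}; 3:slik {C,R}; 4:snuvroish {N,C}; 5:praasoix {C}; 6:giadas {N}; 7:praasoix {C}; 8:loikikent {R}.
If word 1 were C, no tagging could satisfy rule 4; so word 1 is N.
If word 2 were C, no tagging could satisfy rule 5; so word 2 is R.
If word 3 were C, no tagging could satisfy rule 5; so word 3 is R.
If word 4 were C, no tagging could satisfy rule 4; so word 4 is N.
The only consistent sequence is: N R R N C N C R.
Rule-by-rule: rule 1 ok; rule 2 ok; rule 3 ok; rule 4 ok; rule 5 ok.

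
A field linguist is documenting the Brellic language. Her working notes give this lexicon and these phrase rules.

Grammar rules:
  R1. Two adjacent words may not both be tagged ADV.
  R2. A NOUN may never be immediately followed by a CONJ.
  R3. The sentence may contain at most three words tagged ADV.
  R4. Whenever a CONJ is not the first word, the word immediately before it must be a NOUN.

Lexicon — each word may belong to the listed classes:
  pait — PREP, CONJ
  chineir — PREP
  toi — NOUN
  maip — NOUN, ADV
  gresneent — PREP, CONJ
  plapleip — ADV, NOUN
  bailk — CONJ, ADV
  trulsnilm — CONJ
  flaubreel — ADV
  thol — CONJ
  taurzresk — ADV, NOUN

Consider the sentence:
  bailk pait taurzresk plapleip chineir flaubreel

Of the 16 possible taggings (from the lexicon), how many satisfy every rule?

Candidates per position — 1:bailk {CONJ,ADV}; 2:pait {PREP,CONJ}; 3:taurzresk {ADV,NOUN}; 4:plapleip {ADV,NOUN}; 5:chineir {PREP}; 6:flaubreel {ADV}.
There are 16 candidate sequences in total.
Checking each against the rules leaves 6 sequences.
Count = 6.

6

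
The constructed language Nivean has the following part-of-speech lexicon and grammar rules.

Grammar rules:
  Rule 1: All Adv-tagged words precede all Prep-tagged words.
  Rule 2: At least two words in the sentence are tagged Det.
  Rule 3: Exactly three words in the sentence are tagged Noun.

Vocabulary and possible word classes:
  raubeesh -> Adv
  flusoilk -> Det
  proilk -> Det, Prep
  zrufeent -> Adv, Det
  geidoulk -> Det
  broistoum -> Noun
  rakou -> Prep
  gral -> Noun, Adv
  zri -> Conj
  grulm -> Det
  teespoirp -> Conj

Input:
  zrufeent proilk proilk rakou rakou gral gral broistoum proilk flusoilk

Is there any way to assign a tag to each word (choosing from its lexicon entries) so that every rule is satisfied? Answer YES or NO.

YES

Candidates per position — 1:zrufeent {Adv,Det}; 2:proilk {Det,Prep}; 3:proilk {Det,Prep}; 4:rakou {Prep}; 5:rakou {Prep}; 6:gral {Noun,Adv}; 7:gral {Noun,Adv}; 8:broistoum {Noun}; 9:proilk {Det,Prep}; 10:flusoilk {Det}.
One satisfying assignment: Adv Det Prep Prep Prep Noun Noun Noun Det Det.
Checking: rule 1 satisfied; rule 2 satisfied; rule 3 satisfied.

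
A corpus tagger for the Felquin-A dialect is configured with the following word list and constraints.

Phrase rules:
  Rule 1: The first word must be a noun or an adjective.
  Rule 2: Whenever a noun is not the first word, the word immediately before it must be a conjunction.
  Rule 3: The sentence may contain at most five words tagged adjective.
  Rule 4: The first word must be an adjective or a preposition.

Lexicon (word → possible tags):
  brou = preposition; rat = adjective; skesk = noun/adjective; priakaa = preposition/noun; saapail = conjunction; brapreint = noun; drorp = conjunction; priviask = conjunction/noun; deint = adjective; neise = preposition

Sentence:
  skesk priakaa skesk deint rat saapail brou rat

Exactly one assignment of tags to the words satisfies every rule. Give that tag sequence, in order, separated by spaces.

adjective preposition adjective adjective adjective conjunction preposition adjective

Candidates per position — 1:skesk {noun,adjective}; 2:priakaa {preposition,noun}; 3:skesk {noun,adjective}; 4:deint {adjective}; 5:rat {adjective}; 6:saapail {conjunction}; 7:brou {preposition}; 8:rat {adjective}.
Word 1 cannot be noun — rule 4 would then fail for every completion. It is adjective.
Word 2 cannot be noun — rule 2 would then fail for every completion. It is preposition.
Word 3 cannot be noun — rule 2 would then fail for every completion. It is adjective.
That leaves exactly one tagging: adjective preposition adjective adjective adjective conjunction preposition adjective.
Verifying each rule — rule 1 holds; rule 2 holds; rule 3 holds; rule 4 holds.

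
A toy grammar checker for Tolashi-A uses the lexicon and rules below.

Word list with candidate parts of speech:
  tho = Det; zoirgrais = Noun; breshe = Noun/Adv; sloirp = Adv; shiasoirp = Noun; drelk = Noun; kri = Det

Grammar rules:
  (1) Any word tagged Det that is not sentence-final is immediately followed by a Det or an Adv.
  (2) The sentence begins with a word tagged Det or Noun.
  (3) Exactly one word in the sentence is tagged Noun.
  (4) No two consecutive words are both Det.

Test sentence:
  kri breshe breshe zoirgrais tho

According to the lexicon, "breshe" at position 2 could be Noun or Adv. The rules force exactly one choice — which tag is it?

Candidates per position — 1:kri {Det}; 2:breshe {Noun,Adv}; 3:breshe {Noun,Adv}; 4:zoirgrais {Noun}; 5:tho {Det}.
Word 2 cannot be Noun — rule 1 would then fail for every completion. It is Adv.
Word 3 cannot be Noun — rule 3 would then fail for every completion. It is Adv.
The unique satisfying tagging is: Det Adv Adv Noun Det.
Check: rule 1 ✓; rule 2 ✓; rule 3 ✓; rule 4 ✓.

Adv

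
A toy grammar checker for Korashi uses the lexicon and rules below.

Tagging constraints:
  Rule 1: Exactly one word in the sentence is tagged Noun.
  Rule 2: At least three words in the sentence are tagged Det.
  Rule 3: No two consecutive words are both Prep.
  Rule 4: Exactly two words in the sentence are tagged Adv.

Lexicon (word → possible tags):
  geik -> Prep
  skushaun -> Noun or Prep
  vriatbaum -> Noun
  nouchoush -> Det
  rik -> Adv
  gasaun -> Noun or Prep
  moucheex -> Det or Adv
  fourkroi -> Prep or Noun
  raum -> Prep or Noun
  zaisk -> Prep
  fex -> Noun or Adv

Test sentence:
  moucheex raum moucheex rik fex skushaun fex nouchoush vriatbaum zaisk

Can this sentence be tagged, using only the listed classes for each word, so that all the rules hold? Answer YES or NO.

Candidates per position — 1:moucheex {Det,Adv}; 2:raum {Prep,Noun}; 3:moucheex {Det,Adv}; 4:rik {Adv}; 5:fex {Noun,Adv}; 6:skushaun {Noun,Prep}; 7:fex {Noun,Adv}; 8:nouchoush {Det}; 9:vriatbaum {Noun}; 10:zaisk {Prep}.
Every candidate sequence violates at least one rule; no consistent tagging exists.

NO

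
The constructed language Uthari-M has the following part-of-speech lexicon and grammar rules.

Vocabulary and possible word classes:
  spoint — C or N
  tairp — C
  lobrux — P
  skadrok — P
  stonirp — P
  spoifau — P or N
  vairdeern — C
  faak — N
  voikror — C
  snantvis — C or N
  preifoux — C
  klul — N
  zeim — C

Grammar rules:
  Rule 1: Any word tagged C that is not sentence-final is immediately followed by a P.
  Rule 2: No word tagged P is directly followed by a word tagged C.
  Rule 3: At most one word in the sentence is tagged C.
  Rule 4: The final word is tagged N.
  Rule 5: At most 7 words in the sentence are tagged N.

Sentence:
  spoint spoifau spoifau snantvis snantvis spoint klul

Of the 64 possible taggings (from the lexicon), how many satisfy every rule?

6

Candidates per position — 1:spoint {C,N}; 2:spoifau {P,N}; 3:spoifau {P,N}; 4:snantvis {C,N}; 5:snantvis {C,N}; 6:spoint {C,N}; 7:klul {N}.
There are 64 candidate sequences in total.
Checking each against the rules leaves 6 sequences.
Count = 6.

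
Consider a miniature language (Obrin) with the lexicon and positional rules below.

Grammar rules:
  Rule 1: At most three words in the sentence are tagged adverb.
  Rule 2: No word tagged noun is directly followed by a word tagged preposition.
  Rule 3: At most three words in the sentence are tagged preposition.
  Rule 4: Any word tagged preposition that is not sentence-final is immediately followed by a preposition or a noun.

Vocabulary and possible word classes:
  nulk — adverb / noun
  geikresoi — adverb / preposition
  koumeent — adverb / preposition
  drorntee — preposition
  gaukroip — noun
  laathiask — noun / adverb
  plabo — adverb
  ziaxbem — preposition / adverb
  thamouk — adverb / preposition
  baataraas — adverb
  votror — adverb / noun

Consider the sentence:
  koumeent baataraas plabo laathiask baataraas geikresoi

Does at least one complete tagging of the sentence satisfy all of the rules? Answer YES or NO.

Candidates per position — 1:koumeent {adverb,preposition}; 2:baataraas {adverb}; 3:plabo {adverb}; 4:laathiask {noun,adverb}; 5:baataraas {adverb}; 6:geikresoi {adverb,preposition}.
Every candidate sequence violates at least one rule; no consistent tagging exists.

NO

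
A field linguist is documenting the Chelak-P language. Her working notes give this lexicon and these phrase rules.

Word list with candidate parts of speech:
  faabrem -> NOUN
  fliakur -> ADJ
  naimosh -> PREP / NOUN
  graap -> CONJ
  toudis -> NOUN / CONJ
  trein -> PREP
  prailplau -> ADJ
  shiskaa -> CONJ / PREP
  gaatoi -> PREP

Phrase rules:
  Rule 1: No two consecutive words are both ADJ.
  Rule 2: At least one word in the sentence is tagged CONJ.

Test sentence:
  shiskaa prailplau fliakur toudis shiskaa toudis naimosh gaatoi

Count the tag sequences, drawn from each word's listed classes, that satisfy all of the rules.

0

Candidates per position — 1:shiskaa {CONJ,PREP}; 2:prailplau {ADJ}; 3:fliakur {ADJ}; 4:toudis {NOUN,CONJ}; 5:shiskaa {CONJ,PREP}; 6:toudis {NOUN,CONJ}; 7:naimosh {PREP,NOUN}; 8:gaatoi {PREP}.
There are 32 candidate sequences in total.
Rule 1 cannot be satisfied by any choice of tags from the lexicon.
So there is no consistent tagging.
Count = 0.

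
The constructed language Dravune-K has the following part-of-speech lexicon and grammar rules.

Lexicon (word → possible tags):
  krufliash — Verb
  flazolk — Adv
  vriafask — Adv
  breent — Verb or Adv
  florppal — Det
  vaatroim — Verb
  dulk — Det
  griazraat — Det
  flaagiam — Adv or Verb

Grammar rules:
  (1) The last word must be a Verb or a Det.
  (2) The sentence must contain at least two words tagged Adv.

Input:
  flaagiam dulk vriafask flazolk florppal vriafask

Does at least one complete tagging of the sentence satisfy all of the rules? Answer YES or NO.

NO

Candidates per position — 1:flaagiam {Adv,Verb}; 2:dulk {Det}; 3:vriafask {Adv}; 4:flazolk {Adv}; 5:florppal {Det}; 6:vriafask {Adv}.
Rule 1 cannot be satisfied by any choice of tags from the lexicon.
So there is no consistent tagging.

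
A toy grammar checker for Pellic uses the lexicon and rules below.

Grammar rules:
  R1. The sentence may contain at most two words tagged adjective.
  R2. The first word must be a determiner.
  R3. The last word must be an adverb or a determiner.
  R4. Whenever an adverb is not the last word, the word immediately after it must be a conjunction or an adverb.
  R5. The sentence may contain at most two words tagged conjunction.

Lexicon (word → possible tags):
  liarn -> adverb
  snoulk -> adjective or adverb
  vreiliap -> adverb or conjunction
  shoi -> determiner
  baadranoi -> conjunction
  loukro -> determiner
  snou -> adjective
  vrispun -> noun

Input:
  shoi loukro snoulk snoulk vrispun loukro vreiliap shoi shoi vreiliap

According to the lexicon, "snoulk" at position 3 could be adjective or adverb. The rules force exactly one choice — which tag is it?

adjective

Candidates per position — 1:shoi {determiner}; 2:loukro {determiner}; 3:snoulk {adjective,adverb}; 4:snoulk {adjective,adverb}; 5:vrispun {noun}; 6:loukro {determiner}; 7:vreiliap {adverb,conjunction}; 8:shoi {determiner}; 9:shoi {determiner}; 10:vreiliap {adverb,conjunction}.
Position 3: adverb is ruled out by rule 4; that leaves adjective.
Position 4: adverb is ruled out by rule 4; that leaves adjective.
Position 7: adverb is ruled out by rule 4; that leaves conjunction.
Position 10: conjunction is ruled out by rule 3; that leaves adverb.
The only consistent sequence is: determiner determiner adjective adjective noun determiner conjunction determiner determiner adverb.
Check: rule 1 holds; rule 2 holds; rule 3 holds; rule 4 holds; rule 5 holds.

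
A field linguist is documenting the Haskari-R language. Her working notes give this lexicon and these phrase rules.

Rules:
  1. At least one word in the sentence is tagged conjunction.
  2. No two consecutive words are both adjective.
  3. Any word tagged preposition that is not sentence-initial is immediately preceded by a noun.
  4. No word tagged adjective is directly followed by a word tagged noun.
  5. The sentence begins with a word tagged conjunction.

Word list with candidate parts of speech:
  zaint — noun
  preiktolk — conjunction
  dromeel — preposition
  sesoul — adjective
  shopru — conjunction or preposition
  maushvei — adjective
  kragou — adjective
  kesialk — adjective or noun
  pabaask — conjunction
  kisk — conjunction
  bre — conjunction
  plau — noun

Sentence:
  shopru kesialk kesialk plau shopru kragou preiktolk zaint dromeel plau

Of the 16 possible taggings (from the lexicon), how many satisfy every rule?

Candidates per position — 1:shopru {conjunction,preposition}; 2:kesialk {adjective,noun}; 3:kesialk {adjective,noun}; 4:plau {noun}; 5:shopru {conjunction,preposition}; 6:kragou {adjective}; 7:preiktolk {conjunction}; 8:zaint {noun}; 9:dromeel {preposition}; 10:plau {noun}.
There are 16 candidate sequences in total.
The sequences that satisfy every rule: conjunction noun noun noun conjunction adjective conjunction noun preposition noun; conjunction noun noun noun preposition adjective conjunction noun preposition noun.
Count = 2.

2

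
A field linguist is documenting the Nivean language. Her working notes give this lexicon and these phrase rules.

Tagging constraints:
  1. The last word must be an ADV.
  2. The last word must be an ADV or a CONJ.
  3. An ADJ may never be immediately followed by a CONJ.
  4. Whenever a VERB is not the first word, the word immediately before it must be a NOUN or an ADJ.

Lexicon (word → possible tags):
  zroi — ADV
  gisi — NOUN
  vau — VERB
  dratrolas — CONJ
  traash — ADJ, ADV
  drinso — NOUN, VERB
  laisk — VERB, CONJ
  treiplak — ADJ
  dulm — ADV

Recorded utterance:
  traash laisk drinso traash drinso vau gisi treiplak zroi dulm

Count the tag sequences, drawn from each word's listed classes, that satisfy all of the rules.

Candidates per position — 1:traash {ADJ,ADV}; 2:laisk {VERB,CONJ}; 3:drinso {NOUN,VERB}; 4:traash {ADJ,ADV}; 5:drinso {NOUN,VERB}; 6:vau {VERB}; 7:gisi {NOUN}; 8:treiplak {ADJ}; 9:zroi {ADV}; 10:dulm {ADV}.
There are 32 candidate sequences in total.
The sequences that satisfy every rule: ADJ VERB NOUN ADJ NOUN VERB NOUN ADJ ADV ADV; ADJ VERB NOUN ADV NOUN VERB NOUN ADJ ADV ADV; ADV CONJ NOUN ADJ NOUN VERB NOUN ADJ ADV ADV; ADV CONJ NOUN ADV NOUN VERB NOUN ADJ ADV ADV.
Count = 4.

4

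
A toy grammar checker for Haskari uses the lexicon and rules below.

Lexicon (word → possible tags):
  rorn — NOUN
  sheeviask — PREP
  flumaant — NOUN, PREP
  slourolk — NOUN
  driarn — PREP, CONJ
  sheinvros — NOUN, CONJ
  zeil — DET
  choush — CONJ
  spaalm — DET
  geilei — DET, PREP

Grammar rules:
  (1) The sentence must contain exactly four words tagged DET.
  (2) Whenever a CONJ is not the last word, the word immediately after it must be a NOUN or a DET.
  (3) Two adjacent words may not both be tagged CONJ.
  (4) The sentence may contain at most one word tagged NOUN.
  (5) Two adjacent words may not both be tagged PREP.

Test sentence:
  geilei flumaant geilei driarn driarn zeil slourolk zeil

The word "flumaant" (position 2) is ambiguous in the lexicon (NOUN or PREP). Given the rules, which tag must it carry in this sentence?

PREP

Candidates per position — 1:geilei {DET,PREP}; 2:flumaant {NOUN,PREP}; 3:geilei {DET,PREP}; 4:driarn {PREP,CONJ}; 5:driarn {PREP,CONJ}; 6:zeil {DET}; 7:slourolk {NOUN}; 8:zeil {DET}.
At position 1, choosing PREP makes rule 1 impossible to satisfy; hence DET.
At position 2, choosing NOUN makes rule 4 impossible to satisfy; hence PREP.
At position 3, choosing PREP makes rule 1 impossible to satisfy; hence DET.
At position 4, choosing CONJ makes rule 2 impossible to satisfy; hence PREP.
At position 5, choosing PREP makes rule 5 impossible to satisfy; hence CONJ.
So the tagging must be: DET PREP DET PREP CONJ DET NOUN DET.
Rule-by-rule: rule 1 ✓; rule 2 ✓; rule 3 ✓; rule 4 ✓; rule 5 ✓.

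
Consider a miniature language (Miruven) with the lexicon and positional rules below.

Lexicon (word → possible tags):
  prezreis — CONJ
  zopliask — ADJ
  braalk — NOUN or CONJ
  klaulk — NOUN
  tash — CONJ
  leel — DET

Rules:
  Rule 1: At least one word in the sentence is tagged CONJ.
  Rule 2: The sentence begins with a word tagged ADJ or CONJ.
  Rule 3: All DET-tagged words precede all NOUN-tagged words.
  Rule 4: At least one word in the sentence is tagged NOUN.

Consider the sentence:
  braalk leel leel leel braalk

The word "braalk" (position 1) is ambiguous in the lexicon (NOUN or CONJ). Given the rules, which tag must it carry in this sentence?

CONJ

Candidates per position — 1:braalk {NOUN,CONJ}; 2:leel {DET}; 3:leel {DET}; 4:leel {DET}; 5:braalk {NOUN,CONJ}.
Position 1: tagging it NOUN would leave rule 2 unsatisfiable, so it must be CONJ.
Position 5: tagging it CONJ would leave rule 4 unsatisfiable, so it must be NOUN.
The unique satisfying tagging is: CONJ DET DET DET NOUN.
Checking: rule 1 satisfied; rule 2 satisfied; rule 3 satisfied; rule 4 satisfied.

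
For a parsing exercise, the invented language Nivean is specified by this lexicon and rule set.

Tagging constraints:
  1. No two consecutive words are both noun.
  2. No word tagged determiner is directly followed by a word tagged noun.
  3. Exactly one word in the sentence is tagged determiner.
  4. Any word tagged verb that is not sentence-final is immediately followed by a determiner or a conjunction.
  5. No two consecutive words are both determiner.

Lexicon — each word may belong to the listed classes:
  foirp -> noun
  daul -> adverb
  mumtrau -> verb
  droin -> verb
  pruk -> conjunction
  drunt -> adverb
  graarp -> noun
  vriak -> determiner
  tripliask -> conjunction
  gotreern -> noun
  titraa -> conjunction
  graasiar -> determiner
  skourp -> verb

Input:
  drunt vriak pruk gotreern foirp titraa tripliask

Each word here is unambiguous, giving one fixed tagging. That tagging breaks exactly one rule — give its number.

1

Fixed tagging: adverb determiner conjunction noun noun conjunction conjunction.
Checking each rule: R1 ✗, R2 ✓, R3 ✓, R4 ✓, R5 ✓.
Only rule 1 fails.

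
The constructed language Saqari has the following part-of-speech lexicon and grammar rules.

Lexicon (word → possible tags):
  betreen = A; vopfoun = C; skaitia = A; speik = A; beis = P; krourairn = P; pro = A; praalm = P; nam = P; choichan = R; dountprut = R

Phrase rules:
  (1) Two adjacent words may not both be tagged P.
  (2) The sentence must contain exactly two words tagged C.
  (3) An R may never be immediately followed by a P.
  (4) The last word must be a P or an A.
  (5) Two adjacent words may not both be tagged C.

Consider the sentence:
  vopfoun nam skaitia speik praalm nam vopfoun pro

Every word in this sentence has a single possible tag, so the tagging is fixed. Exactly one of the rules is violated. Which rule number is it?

Fixed tagging: C P A A P P C A.
Applying the rules: R1 fails, R2 ok, R3 ok, R4 ok, R5 ok.
Only rule 1 fails.

1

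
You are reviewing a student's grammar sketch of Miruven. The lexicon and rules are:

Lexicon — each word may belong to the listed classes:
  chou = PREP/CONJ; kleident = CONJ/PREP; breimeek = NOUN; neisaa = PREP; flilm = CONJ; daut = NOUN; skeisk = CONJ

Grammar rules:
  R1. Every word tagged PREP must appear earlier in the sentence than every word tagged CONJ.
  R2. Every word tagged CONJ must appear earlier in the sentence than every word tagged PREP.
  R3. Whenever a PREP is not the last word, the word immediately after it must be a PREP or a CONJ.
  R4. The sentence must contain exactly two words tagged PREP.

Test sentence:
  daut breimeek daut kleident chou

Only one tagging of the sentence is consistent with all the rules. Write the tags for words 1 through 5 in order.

NOUN NOUN NOUN PREP PREP

Candidates per position — 1:daut {NOUN}; 2:breimeek {NOUN}; 3:daut {NOUN}; 4:kleident {CONJ,PREP}; 5:chou {PREP,CONJ}.
Position 4: CONJ is ruled out by rule 4; that leaves PREP.
Position 5: CONJ is ruled out by rule 2; that leaves PREP.
The unique satisfying tagging is: NOUN NOUN NOUN PREP PREP.
Rule-by-rule: rule 1 holds; rule 2 holds; rule 3 holds; rule 4 holds.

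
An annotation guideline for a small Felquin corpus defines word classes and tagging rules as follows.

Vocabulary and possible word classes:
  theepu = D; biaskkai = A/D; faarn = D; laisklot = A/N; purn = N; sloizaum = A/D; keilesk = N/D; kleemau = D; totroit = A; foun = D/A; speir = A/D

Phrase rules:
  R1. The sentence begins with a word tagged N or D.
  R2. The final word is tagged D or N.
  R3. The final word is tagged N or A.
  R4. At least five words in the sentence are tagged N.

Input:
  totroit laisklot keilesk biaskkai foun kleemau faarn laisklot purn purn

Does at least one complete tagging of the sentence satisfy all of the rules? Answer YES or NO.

Candidates per position — 1:totroit {A}; 2:laisklot {A,N}; 3:keilesk {N,D}; 4:biaskkai {A,D}; 5:foun {D,A}; 6:kleemau {D}; 7:faarn {D}; 8:laisklot {A,N}; 9:purn {N}; 10:purn {N}.
Rule 1 cannot be satisfied by any choice of tags from the lexicon.
So there is no consistent tagging.

NO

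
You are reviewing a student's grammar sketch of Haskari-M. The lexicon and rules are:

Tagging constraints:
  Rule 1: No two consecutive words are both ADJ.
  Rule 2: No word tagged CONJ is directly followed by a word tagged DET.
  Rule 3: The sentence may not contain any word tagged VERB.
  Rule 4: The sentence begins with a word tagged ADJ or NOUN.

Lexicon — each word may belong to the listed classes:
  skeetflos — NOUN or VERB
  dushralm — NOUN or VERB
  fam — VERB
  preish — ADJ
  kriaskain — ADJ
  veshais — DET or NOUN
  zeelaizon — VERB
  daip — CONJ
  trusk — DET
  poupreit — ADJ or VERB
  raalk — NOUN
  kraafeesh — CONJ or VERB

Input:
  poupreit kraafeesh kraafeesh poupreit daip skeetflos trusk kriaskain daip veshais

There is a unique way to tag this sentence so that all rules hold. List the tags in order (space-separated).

Candidates per position — 1:poupreit {ADJ,VERB}; 2:kraafeesh {CONJ,VERB}; 3:kraafeesh {CONJ,VERB}; 4:poupreit {ADJ,VERB}; 5:daip {CONJ}; 6:skeetflos {NOUN,VERB}; 7:trusk {DET}; 8:kriaskain {ADJ}; 9:daip {CONJ}; 10:veshais {DET,NOUN}.
If word 1 were VERB, no tagging could satisfy rule 3; so word 1 is ADJ.
If word 2 were VERB, no tagging could satisfy rule 3; so word 2 is CONJ.
If word 3 were VERB, no tagging could satisfy rule 3; so word 3 is CONJ.
If word 4 were VERB, no tagging could satisfy rule 3; so word 4 is ADJ.
If word 6 were VERB, no tagging could satisfy rule 3; so word 6 is NOUN.
If word 10 were DET, no tagging could satisfy rule 2; so word 10 is NOUN.
The only consistent sequence is: ADJ CONJ CONJ ADJ CONJ NOUN DET ADJ CONJ NOUN.
Verifying each rule — rule 1 holds; rule 2 holds; rule 3 holds; rule 4 holds.

ADJ CONJ CONJ ADJ CONJ NOUN DET ADJ CONJ NOUN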